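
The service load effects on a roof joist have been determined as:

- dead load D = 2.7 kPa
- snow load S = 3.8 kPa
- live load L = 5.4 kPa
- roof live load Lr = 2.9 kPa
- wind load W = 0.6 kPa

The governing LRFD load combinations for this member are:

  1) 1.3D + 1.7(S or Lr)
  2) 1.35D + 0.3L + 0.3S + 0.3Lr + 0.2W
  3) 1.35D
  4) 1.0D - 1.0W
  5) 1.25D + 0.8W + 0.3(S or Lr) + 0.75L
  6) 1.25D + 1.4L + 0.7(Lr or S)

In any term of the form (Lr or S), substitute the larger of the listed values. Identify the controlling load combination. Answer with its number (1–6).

Combination 6

(S or Lr) → S = 3.8 kPa; (Lr or S) → S = 3.8 kPa.
1) 1.3(2.7) + 1.7(3.8) = 3.51 + 6.46 = 9.97
2) 1.35(2.7) + 0.3(5.4) + 0.3(3.8) + 0.3(2.9) + 0.2(0.6) = 3.65 + 1.62 + 1.14 + 0.87 + 0.12 = 7.40
3) 1.35(2.7) = 3.65
4) 1.0(2.7) - 1.0(0.6) = 2.70 - 0.60 = 2.10
5) 1.25(2.7) + 0.8(0.6) + 0.3(3.8) + 0.75(5.4) = 3.38 + 0.48 + 1.14 + 4.05 = 9.05
6) 1.25(2.7) + 1.4(5.4) + 0.7(3.8) = 3.38 + 7.56 + 2.66 = 13.60
The largest value is 13.60 kPa from combination 6.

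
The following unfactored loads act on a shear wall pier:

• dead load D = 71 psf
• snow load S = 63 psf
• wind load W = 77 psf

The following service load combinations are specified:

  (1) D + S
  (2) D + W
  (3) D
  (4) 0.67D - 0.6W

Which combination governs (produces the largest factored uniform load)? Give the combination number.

(1) 1.0(71) + 1.0(63) = 71.0 + 63.0 = 134.0
(2) 1.0(71) + 1.0(77) = 71.0 + 77.0 = 148.0
(3) 1.0(71) = 71.0
(4) 0.67(71) - 0.6(77) = 47.6 - 46.2 = 1.4
The largest value is 148.0 psf from combination 2.

Combination 2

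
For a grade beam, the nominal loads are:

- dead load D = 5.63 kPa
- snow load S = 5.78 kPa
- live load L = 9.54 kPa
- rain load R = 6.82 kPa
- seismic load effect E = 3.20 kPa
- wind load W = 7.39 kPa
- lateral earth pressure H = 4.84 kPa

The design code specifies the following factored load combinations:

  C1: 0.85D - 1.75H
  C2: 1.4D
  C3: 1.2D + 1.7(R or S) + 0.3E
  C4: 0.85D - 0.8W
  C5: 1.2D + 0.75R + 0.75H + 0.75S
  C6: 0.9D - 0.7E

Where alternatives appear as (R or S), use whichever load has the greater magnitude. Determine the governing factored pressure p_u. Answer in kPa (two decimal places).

19.84 kPa

(R or S) → R = 6.82 kPa.
C1: 0.85(5.63) - 1.75(4.84) = 4.79 - 8.47 = -3.68
C2: 1.4(5.63) = 7.88
C3: 1.2(5.63) + 1.7(6.82) + 0.3(3.20) = 6.76 + 11.59 + 0.96 = 19.31
C4: 0.85(5.63) - 0.8(7.39) = -1.13
C5: 1.2(5.63) + 0.75(6.82) + 0.75(4.84) + 0.75(5.78) = 19.84
C6: 0.9(5.63) - 0.7(3.20) = 5.07 - 2.24 = 2.83
The controlling combination is 5, giving 19.84 kPa.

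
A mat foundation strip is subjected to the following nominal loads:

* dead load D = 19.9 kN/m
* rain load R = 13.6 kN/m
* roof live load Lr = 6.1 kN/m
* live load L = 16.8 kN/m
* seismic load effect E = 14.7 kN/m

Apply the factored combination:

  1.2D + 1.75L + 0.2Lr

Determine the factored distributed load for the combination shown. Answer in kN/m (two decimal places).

1.2(19.9) + 1.75(16.8) + 0.2(6.1) = 23.88 + 29.40 + 1.22 = 54.50
w_u = 54.50 kN/m.

54.50 kN/m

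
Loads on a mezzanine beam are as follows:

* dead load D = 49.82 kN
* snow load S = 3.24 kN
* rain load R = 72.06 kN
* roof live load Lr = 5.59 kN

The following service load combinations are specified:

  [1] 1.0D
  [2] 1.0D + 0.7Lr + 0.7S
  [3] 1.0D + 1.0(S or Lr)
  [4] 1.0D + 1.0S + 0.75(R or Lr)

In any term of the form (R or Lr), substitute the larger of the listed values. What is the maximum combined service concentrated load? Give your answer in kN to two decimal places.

(S or Lr) → Lr = 5.59 kN; (R or Lr) → R = 72.06 kN.
[1] 1.0(49.82) = 49.82
[2] 1.0(49.82) + 0.7(5.59) + 0.7(3.24) = 56.00
[3] 1.0(49.82) + 1.0(5.59) = 55.41
[4] 1.0(49.82) + 1.0(3.24) + 0.75(72.06) = 107.11
The controlling combination is 4, giving 107.11 kN.

107.11 kN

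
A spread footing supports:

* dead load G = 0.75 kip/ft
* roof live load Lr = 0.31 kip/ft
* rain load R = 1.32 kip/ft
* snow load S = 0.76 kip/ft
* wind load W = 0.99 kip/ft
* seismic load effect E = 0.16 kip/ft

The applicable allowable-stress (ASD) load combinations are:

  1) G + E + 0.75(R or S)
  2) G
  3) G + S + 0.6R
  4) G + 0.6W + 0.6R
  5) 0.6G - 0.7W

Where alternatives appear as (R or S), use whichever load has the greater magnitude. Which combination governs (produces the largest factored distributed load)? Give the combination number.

Combination 3

(R or S) → R = 1.32 kip/ft.
1) 1.0(0.75) + 1.0(0.16) + 0.75(1.32) = 0.75 + 0.16 + 0.99 = 1.90
2) 1.0(0.75) = 0.75
3) 1.0(0.75) + 1.0(0.76) + 0.6(1.32) = 0.75 + 0.76 + 0.79 = 2.30
4) 1.0(0.75) + 0.6(0.99) + 0.6(1.32) = 2.14
5) 0.6(0.75) - 0.7(0.99) = 0.45 - 0.69 = -0.24
The largest value is 2.30 kip/ft from combination 3.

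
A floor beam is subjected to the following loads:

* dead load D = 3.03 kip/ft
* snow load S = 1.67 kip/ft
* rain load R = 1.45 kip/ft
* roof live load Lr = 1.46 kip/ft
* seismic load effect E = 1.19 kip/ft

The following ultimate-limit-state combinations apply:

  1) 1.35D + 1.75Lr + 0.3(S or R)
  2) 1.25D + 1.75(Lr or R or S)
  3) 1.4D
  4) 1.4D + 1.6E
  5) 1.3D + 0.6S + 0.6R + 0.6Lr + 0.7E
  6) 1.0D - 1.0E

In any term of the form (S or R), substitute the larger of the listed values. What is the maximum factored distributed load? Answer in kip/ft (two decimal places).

(S or R) → S = 1.67 kip/ft; (Lr or R or S) → S = 1.67 kip/ft.
1) 1.35(3.03) + 1.75(1.46) + 0.3(1.67) = 7.15
2) 1.25(3.03) + 1.75(1.67) = 6.71
3) 1.4(3.03) = 4.24
4) 1.4(3.03) + 1.6(1.19) = 6.15
5) 1.3(3.03) + 0.6(1.67) + 0.6(1.45) + 0.6(1.46) + 0.7(1.19) = 7.52
6) 1.0(3.03) - 1.0(1.19) = 1.84
Combination 5 governs: w_u = 7.52 kip/ft.

7.52 kip/ft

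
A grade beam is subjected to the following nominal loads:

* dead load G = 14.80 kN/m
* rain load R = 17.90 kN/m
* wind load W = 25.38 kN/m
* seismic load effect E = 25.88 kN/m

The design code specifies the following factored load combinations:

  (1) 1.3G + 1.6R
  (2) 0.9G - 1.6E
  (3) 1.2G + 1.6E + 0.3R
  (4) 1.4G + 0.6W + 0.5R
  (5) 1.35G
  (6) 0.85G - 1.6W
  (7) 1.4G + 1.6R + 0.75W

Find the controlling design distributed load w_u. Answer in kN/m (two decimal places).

68.40 kN/m

(1) 1.3(14.80) + 1.6(17.90) = 19.24 + 28.64 = 47.88
(2) 0.9(14.80) - 1.6(25.88) = 13.32 - 41.41 = -28.09
(3) 1.2(14.80) + 1.6(25.88) + 0.3(17.90) = 17.76 + 41.41 + 5.37 = 64.54
(4) 1.4(14.80) + 0.6(25.38) + 0.5(17.90) = 20.72 + 15.23 + 8.95 = 44.90
(5) 1.35(14.80) = 19.98
(6) 0.85(14.80) - 1.6(25.38) = 12.58 - 40.61 = -28.03
(7) 1.4(14.80) + 1.6(17.90) + 0.75(25.38) = 20.72 + 28.64 + 19.04 = 68.40
Maximum is from combination 7.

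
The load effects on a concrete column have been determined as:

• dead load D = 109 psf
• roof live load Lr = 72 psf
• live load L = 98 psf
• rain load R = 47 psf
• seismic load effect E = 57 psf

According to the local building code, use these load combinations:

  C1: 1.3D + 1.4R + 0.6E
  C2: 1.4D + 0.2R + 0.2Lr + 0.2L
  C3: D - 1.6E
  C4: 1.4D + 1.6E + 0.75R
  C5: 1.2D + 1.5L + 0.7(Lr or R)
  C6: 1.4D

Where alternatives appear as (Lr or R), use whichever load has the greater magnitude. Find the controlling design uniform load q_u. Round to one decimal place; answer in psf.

(Lr or R) → Lr = 72 psf.
C1: 1.3(109) + 1.4(47) + 0.6(57) = 241.7
C2: 1.4(109) + 0.2(47) + 0.2(72) + 0.2(98) = 196.0
C3: 1.0(109) - 1.6(57) = 17.8
C4: 1.4(109) + 1.6(57) + 0.75(47) = 279.1
C5: 1.2(109) + 1.5(98) + 0.7(72) = 328.2
C6: 1.4(109) = 152.6
The controlling combination is 5, giving 328.2 psf.

328.2 psf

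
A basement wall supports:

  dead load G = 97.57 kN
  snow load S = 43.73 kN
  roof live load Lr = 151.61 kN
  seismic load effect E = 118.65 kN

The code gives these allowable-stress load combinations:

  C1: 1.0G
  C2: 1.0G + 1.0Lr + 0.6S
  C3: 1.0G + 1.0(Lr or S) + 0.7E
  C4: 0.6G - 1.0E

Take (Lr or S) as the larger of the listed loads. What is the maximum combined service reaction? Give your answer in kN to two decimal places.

332.24 kN

(Lr or S) → Lr = 151.61 kN.
C1: 1.0(97.57) = 97.57
C2: 1.0(97.57) + 1.0(151.61) + 0.6(43.73) = 275.42
C3: 1.0(97.57) + 1.0(151.61) + 0.7(118.65) = 332.24
C4: 0.6(97.57) - 1.0(118.65) = -60.11
Maximum is from combination 3.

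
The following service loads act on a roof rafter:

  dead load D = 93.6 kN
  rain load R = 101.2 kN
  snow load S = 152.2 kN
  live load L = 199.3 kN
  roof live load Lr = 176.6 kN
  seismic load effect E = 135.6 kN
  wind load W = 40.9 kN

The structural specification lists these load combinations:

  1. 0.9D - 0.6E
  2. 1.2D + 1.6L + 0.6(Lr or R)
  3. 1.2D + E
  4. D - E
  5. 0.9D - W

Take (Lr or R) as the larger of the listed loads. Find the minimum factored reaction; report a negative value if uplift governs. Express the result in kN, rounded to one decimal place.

(Lr or R) → Lr = 176.6 kN.
1. 0.9(93.6) - 0.6(135.6) = 2.9
2. 1.2(93.6) + 1.6(199.3) + 0.6(176.6) = 112.3 + 318.9 + 106.0 = 537.2
3. 1.2(93.6) + 1.0(135.6) = 112.3 + 135.6 = 247.9
4. 1.0(93.6) - 1.0(135.6) = 93.6 - 135.6 = -42.0
5. 0.9(93.6) - 1.0(40.9) = 84.2 - 40.9 = 43.3
Combination 4 gives the minimum: -42.0 kN.

-42.0 kN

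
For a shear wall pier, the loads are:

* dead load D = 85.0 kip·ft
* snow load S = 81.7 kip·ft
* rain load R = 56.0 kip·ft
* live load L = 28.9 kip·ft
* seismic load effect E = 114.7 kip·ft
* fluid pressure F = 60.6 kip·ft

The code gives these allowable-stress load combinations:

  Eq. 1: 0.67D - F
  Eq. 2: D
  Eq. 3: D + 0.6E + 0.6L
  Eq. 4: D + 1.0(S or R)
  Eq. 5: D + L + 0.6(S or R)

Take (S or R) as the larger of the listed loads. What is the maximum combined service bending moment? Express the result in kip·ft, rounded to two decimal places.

(S or R) → S = 81.7 kip·ft.
Eq. 1: 0.67(85.0) - 1.0(60.6) = -3.65
Eq. 2: 1.0(85.0) = 85.00
Eq. 3: 1.0(85.0) + 0.6(114.7) + 0.6(28.9) = 171.16
Eq. 4: 1.0(85.0) + 1.0(81.7) = 166.70
Eq. 5: 1.0(85.0) + 1.0(28.9) + 0.6(81.7) = 162.92
Combination 3 governs: M = 171.16 kip·ft.

171.16 kip·ft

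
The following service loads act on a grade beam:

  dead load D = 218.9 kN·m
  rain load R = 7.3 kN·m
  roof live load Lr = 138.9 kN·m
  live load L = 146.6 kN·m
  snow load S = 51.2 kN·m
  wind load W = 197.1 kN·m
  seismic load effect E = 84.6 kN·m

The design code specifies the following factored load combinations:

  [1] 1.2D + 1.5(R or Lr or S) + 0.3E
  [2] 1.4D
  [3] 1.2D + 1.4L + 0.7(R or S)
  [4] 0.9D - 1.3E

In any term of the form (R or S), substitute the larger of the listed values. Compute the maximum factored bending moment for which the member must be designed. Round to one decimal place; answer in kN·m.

503.8 kN·m

(R or Lr or S) → Lr = 138.9 kN·m; (R or S) → S = 51.2 kN·m.
[1] 1.2(218.9) + 1.5(138.9) + 0.3(84.6) = 496.4
[2] 1.4(218.9) = 306.5
[3] 1.2(218.9) + 1.4(146.6) + 0.7(51.2) = 503.8
[4] 0.9(218.9) - 1.3(84.6) = 197.0 - 110.0 = 87.0
Maximum is from combination 3.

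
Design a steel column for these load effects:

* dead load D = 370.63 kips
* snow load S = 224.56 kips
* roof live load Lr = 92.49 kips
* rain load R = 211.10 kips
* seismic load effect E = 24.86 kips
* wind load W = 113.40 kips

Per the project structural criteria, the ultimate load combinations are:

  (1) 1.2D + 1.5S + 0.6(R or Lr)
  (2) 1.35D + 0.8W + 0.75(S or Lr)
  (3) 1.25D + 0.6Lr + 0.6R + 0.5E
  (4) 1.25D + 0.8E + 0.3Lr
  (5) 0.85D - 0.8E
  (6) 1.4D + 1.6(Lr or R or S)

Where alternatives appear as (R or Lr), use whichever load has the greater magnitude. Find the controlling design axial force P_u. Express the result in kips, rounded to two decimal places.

(R or Lr) → R = 211.10 kips; (S or Lr) → S = 224.56 kips; (Lr or R or S) → S = 224.56 kips.
(1) 1.2(370.63) + 1.5(224.56) + 0.6(211.10) = 444.76 + 336.84 + 126.66 = 908.26
(2) 1.35(370.63) + 0.8(113.40) + 0.75(224.56) = 500.35 + 90.72 + 168.42 = 759.49
(3) 1.25(370.63) + 0.6(92.49) + 0.6(211.10) + 0.5(24.86) = 463.29 + 55.49 + 126.66 + 12.43 = 657.87
(4) 1.25(370.63) + 0.8(24.86) + 0.3(92.49) = 510.92
(5) 0.85(370.63) - 0.8(24.86) = 315.04 - 19.89 = 295.15
(6) 1.4(370.63) + 1.6(224.56) = 518.88 + 359.30 = 878.18
Maximum is from combination 1.

908.26 kips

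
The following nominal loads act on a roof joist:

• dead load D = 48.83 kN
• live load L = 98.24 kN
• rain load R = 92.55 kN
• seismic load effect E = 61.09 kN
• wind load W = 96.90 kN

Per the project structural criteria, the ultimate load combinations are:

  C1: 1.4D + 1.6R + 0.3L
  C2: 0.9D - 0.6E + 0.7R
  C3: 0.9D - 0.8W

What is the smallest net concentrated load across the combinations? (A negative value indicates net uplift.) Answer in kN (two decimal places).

-33.57 kN

C1: 1.4(48.83) + 1.6(92.55) + 0.3(98.24) = 68.36 + 148.08 + 29.47 = 245.91
C2: 0.9(48.83) - 0.6(61.09) + 0.7(92.55) = 72.08
C3: 0.9(48.83) - 0.8(96.90) = 43.95 - 77.52 = -33.57
Combination 3 gives the minimum: -33.57 kN.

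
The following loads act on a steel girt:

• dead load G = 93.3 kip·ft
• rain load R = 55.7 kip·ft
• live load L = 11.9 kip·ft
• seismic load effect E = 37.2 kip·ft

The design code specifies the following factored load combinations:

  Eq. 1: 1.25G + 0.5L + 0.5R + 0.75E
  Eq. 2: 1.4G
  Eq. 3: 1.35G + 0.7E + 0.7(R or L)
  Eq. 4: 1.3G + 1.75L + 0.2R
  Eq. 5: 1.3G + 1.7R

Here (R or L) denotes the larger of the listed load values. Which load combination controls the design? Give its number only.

Combination 5

(R or L) → R = 55.7 kip·ft.
Eq. 1: 1.25(93.3) + 0.5(11.9) + 0.5(55.7) + 0.75(37.2) = 178.3
Eq. 2: 1.4(93.3) = 130.6
Eq. 3: 1.35(93.3) + 0.7(37.2) + 0.7(55.7) = 126.0 + 26.0 + 39.0 = 191.0
Eq. 4: 1.3(93.3) + 1.75(11.9) + 0.2(55.7) = 153.3
Eq. 5: 1.3(93.3) + 1.7(55.7) = 121.3 + 94.7 = 216.0
The largest value is 216.0 kip·ft from combination 5.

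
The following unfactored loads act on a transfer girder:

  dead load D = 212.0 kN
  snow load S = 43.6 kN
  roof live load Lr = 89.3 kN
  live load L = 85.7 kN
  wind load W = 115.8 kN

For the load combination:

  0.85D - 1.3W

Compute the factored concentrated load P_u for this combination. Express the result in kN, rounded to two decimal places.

0.85(212.0) - 1.3(115.8) = 180.20 - 150.54 = 29.66
P_u = 29.66 kN.

29.66 kN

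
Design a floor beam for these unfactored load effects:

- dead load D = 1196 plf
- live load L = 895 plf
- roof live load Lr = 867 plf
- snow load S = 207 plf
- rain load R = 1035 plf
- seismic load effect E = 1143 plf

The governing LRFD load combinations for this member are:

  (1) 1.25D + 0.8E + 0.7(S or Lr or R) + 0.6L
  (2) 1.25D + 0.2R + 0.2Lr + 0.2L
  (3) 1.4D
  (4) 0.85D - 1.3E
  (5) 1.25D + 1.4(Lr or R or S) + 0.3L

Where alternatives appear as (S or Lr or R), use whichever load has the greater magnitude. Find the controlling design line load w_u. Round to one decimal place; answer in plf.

(S or Lr or R) → R = 1035 plf; (Lr or R or S) → R = 1035 plf.
(1) 1.25(1196) + 0.8(1143) + 0.7(1035) + 0.6(895) = 1495.0 + 914.4 + 724.5 + 537.0 = 3670.9
(2) 1.25(1196) + 0.2(1035) + 0.2(867) + 0.2(895) = 1495.0 + 207.0 + 173.4 + 179.0 = 2054.4
(3) 1.4(1196) = 1674.4
(4) 0.85(1196) - 1.3(1143) = 1016.6 - 1485.9 = -469.3
(5) 1.25(1196) + 1.4(1035) + 0.3(895) = 1495.0 + 1449.0 + 268.5 = 3212.5
Maximum is from combination 1.

3670.9 plf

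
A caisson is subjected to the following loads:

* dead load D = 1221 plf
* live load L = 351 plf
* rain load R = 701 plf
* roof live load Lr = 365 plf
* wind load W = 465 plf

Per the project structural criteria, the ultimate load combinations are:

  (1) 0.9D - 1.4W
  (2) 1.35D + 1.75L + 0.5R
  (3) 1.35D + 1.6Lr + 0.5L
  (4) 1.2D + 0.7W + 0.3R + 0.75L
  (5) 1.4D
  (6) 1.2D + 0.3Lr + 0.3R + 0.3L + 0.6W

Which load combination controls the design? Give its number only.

Combination 2

(1) 0.9(1221) - 1.4(465) = 1098.9 - 651.0 = 447.9
(2) 1.35(1221) + 1.75(351) + 0.5(701) = 2613.1
(3) 1.35(1221) + 1.6(365) + 0.5(351) = 1648.4 + 584.0 + 175.5 = 2407.9
(4) 1.2(1221) + 0.7(465) + 0.3(701) + 0.75(351) = 1465.2 + 325.5 + 210.3 + 263.3 = 2264.3
(5) 1.4(1221) = 1709.4
(6) 1.2(1221) + 0.3(365) + 0.3(701) + 0.3(351) + 0.6(465) = 1465.2 + 109.5 + 210.3 + 105.3 + 279.0 = 2169.3
The largest value is 2613.1 plf from combination 2.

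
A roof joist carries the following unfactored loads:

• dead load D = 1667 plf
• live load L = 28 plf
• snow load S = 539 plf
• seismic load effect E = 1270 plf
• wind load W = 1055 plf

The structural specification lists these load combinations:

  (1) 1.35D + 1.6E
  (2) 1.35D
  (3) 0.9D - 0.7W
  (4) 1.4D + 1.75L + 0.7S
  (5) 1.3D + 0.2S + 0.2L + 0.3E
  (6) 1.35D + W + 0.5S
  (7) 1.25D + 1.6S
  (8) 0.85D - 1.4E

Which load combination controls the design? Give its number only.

Combination 1

(1) 1.35(1667) + 1.6(1270) = 4282.45
(2) 1.35(1667) = 2250.45
(3) 0.9(1667) - 0.7(1055) = 761.80
(4) 1.4(1667) + 1.75(28) + 0.7(539) = 2760.10
(5) 1.3(1667) + 0.2(539) + 0.2(28) + 0.3(1270) = 2661.50
(6) 1.35(1667) + 1.0(1055) + 0.5(539) = 3574.95
(7) 1.25(1667) + 1.6(539) = 2946.15
(8) 0.85(1667) - 1.4(1270) = -361.05
The largest value is 4282.45 plf from combination 1.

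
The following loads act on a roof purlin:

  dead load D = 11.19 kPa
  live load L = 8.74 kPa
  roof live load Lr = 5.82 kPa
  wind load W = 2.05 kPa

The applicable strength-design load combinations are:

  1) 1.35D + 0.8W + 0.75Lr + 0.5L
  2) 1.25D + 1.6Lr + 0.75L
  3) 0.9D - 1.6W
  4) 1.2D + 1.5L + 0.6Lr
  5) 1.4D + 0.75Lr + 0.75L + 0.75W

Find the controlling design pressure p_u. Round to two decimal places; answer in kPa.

1) 1.35(11.19) + 0.8(2.05) + 0.75(5.82) + 0.5(8.74) = 25.48
2) 1.25(11.19) + 1.6(5.82) + 0.75(8.74) = 29.85
3) 0.9(11.19) - 1.6(2.05) = 10.07 - 3.28 = 6.79
4) 1.2(11.19) + 1.5(8.74) + 0.6(5.82) = 13.43 + 13.11 + 3.49 = 30.03
5) 1.4(11.19) + 0.75(5.82) + 0.75(8.74) + 0.75(2.05) = 28.12
Maximum is from combination 4.

30.03 kPa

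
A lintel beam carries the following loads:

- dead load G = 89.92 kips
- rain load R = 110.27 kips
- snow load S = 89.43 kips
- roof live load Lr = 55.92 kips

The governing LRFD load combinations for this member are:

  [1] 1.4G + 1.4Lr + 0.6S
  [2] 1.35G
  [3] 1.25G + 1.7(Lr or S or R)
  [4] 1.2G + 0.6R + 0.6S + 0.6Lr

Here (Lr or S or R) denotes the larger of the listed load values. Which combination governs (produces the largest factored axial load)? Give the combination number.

(Lr or S or R) → R = 110.27 kips.
[1] 1.4(89.92) + 1.4(55.92) + 0.6(89.43) = 257.83
[2] 1.35(89.92) = 121.39
[3] 1.25(89.92) + 1.7(110.27) = 299.86
[4] 1.2(89.92) + 0.6(110.27) + 0.6(89.43) + 0.6(55.92) = 261.28
The largest value is 299.86 kips from combination 3.

Combination 3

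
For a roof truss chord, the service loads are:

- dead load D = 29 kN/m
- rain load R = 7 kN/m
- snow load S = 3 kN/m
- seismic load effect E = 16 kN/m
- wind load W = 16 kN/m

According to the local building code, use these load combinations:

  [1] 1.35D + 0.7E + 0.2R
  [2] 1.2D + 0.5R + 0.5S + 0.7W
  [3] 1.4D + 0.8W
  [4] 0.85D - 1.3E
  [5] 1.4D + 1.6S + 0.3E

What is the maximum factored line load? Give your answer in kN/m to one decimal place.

53.4 kN/m

[1] 1.35(29) + 0.7(16) + 0.2(7) = 51.8
[2] 1.2(29) + 0.5(7) + 0.5(3) + 0.7(16) = 51.0
[3] 1.4(29) + 0.8(16) = 53.4
[4] 0.85(29) - 1.3(16) = 3.9
[5] 1.4(29) + 1.6(3) + 0.3(16) = 50.2
Maximum is from combination 3.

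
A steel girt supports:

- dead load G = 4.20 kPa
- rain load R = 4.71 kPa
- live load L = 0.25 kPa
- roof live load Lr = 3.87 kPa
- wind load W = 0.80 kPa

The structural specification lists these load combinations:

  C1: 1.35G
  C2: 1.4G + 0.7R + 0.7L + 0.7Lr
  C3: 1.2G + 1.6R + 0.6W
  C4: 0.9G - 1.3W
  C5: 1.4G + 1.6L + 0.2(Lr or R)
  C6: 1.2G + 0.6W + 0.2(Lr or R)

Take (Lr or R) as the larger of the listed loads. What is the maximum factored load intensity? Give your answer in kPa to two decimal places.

(Lr or R) → R = 4.71 kPa.
C1: 1.35(4.20) = 5.67
C2: 1.4(4.20) + 0.7(4.71) + 0.7(0.25) + 0.7(3.87) = 12.06
C3: 1.2(4.20) + 1.6(4.71) + 0.6(0.80) = 13.06
C4: 0.9(4.20) - 1.3(0.80) = 2.74
C5: 1.4(4.20) + 1.6(0.25) + 0.2(4.71) = 7.22
C6: 1.2(4.20) + 0.6(0.80) + 0.2(4.71) = 6.46
Combination 3 governs: q_u = 13.06 kPa.

13.06 kPa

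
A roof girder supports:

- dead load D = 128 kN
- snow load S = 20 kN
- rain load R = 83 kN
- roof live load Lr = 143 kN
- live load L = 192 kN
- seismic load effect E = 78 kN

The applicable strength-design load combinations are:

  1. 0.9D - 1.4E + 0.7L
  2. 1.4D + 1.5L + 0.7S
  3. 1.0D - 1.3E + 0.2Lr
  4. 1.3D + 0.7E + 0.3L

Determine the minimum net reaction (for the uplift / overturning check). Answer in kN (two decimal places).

1. 0.9(128) - 1.4(78) + 0.7(192) = 140.40
2. 1.4(128) + 1.5(192) + 0.7(20) = 481.20
3. 1.0(128) - 1.3(78) + 0.2(143) = 55.20
4. 1.3(128) + 0.7(78) + 0.3(192) = 278.60
Combination 3 gives the minimum: 55.20 kN.

55.20 kN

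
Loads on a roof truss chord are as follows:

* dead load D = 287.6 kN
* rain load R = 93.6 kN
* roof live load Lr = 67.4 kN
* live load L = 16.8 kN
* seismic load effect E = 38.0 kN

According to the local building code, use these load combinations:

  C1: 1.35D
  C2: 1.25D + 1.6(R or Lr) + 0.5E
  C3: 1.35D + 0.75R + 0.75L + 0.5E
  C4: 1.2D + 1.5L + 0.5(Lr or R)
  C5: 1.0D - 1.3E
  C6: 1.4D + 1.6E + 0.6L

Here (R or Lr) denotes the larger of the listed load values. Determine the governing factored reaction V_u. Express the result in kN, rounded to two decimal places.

(R or Lr) → R = 93.6 kN; (Lr or R) → R = 93.6 kN.
C1: 1.35(287.6) = 388.26
C2: 1.25(287.6) + 1.6(93.6) + 0.5(38.0) = 528.26
C3: 1.35(287.6) + 0.75(93.6) + 0.75(16.8) + 0.5(38.0) = 490.06
C4: 1.2(287.6) + 1.5(16.8) + 0.5(93.6) = 417.12
C5: 1.0(287.6) - 1.3(38.0) = 238.20
C6: 1.4(287.6) + 1.6(38.0) + 0.6(16.8) = 473.52
Combination 2 governs: V_u = 528.26 kN.

528.26 kN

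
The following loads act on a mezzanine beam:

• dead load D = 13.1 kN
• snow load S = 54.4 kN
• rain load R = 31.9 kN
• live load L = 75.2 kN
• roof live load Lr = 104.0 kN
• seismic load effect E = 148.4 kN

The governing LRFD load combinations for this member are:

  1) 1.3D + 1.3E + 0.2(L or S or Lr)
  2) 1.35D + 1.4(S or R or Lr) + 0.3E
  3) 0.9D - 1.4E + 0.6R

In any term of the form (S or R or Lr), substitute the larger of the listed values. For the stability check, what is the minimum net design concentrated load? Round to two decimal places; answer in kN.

(L or S or Lr) → Lr = 104.0 kN; (S or R or Lr) → Lr = 104.0 kN.
1) 1.3(13.1) + 1.3(148.4) + 0.2(104.0) = 17.03 + 192.92 + 20.80 = 230.75
2) 1.35(13.1) + 1.4(104.0) + 0.3(148.4) = 17.69 + 145.60 + 44.52 = 207.81
3) 0.9(13.1) - 1.4(148.4) + 0.6(31.9) = 11.79 - 207.76 + 19.14 = -176.83
Combination 3 gives the minimum: -176.83 kN.

-176.83 kN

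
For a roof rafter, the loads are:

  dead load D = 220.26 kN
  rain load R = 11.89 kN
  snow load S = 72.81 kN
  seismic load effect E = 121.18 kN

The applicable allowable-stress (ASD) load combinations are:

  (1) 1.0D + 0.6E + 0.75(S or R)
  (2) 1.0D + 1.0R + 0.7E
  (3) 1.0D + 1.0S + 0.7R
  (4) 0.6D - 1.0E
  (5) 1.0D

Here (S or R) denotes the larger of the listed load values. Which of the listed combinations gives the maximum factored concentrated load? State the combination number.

(S or R) → S = 72.81 kN.
(1) 1.0(220.26) + 0.6(121.18) + 0.75(72.81) = 347.58
(2) 1.0(220.26) + 1.0(11.89) + 0.7(121.18) = 316.98
(3) 1.0(220.26) + 1.0(72.81) + 0.7(11.89) = 301.39
(4) 0.6(220.26) - 1.0(121.18) = 10.98
(5) 1.0(220.26) = 220.26
The largest value is 347.58 kN from combination 1.

Combination 1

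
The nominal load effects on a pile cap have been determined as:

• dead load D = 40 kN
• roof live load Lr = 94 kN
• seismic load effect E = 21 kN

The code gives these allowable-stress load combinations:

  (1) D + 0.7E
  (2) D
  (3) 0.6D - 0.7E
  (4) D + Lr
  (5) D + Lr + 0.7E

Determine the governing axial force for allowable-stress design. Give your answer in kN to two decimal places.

148.70 kN

(1) 1.0(40) + 0.7(21) = 40.00 + 14.70 = 54.70
(2) 1.0(40) = 40.00
(3) 0.6(40) - 0.7(21) = 24.00 - 14.70 = 9.30
(4) 1.0(40) + 1.0(94) = 40.00 + 94.00 = 134.00
(5) 1.0(40) + 1.0(94) + 0.7(21) = 40.00 + 94.00 + 14.70 = 148.70
Maximum is from combination 5.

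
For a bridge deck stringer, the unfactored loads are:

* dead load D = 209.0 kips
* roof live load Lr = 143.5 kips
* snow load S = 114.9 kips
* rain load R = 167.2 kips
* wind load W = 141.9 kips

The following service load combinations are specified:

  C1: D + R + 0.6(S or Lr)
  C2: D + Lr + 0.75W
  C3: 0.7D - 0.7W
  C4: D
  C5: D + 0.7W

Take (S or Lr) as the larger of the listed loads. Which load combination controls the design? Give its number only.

Combination 1

(S or Lr) → Lr = 143.5 kips.
C1: 1.0(209.0) + 1.0(167.2) + 0.6(143.5) = 462.3
C2: 1.0(209.0) + 1.0(143.5) + 0.75(141.9) = 458.9
C3: 0.7(209.0) - 0.7(141.9) = 47.0
C4: 1.0(209.0) = 209.0
C5: 1.0(209.0) + 0.7(141.9) = 308.3
The largest value is 462.3 kips from combination 1.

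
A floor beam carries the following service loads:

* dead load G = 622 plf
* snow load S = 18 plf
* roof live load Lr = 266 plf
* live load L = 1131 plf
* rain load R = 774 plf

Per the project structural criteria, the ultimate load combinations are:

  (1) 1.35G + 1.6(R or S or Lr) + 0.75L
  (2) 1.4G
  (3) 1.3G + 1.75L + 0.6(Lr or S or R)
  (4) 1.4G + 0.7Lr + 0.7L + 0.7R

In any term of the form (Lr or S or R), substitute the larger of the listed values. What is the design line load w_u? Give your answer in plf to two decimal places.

(R or S or Lr) → R = 774 plf; (Lr or S or R) → R = 774 plf.
(1) 1.35(622) + 1.6(774) + 0.75(1131) = 839.70 + 1238.40 + 848.25 = 2926.35
(2) 1.4(622) = 870.80
(3) 1.3(622) + 1.75(1131) + 0.6(774) = 808.60 + 1979.25 + 464.40 = 3252.25
(4) 1.4(622) + 0.7(266) + 0.7(1131) + 0.7(774) = 870.80 + 186.20 + 791.70 + 541.80 = 2390.50
Combination 3 governs: w_u = 3252.25 plf.

3252.25 plf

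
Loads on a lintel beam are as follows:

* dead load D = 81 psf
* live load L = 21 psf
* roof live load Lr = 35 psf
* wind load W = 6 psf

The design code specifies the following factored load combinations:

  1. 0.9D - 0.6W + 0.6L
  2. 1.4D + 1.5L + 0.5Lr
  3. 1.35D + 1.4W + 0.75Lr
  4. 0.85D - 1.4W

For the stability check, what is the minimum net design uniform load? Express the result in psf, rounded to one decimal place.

60.5 psf

1. 0.9(81) - 0.6(6) + 0.6(21) = 81.9
2. 1.4(81) + 1.5(21) + 0.5(35) = 162.4
3. 1.35(81) + 1.4(6) + 0.75(35) = 144.0
4. 0.85(81) - 1.4(6) = 60.5
Combination 4 gives the minimum: 60.5 psf.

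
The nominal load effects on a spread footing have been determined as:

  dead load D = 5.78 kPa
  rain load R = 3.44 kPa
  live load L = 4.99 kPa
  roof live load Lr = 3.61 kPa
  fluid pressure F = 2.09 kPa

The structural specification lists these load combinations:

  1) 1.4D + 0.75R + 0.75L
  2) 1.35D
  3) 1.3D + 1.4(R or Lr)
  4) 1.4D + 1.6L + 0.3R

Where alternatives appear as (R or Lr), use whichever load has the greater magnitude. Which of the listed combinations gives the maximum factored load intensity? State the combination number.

(R or Lr) → Lr = 3.61 kPa.
1) 1.4(5.78) + 0.75(3.44) + 0.75(4.99) = 8.09 + 2.58 + 3.74 = 14.41
2) 1.35(5.78) = 7.80
3) 1.3(5.78) + 1.4(3.61) = 12.57
4) 1.4(5.78) + 1.6(4.99) + 0.3(3.44) = 17.11
The largest value is 17.11 kPa from combination 4.

Combination 4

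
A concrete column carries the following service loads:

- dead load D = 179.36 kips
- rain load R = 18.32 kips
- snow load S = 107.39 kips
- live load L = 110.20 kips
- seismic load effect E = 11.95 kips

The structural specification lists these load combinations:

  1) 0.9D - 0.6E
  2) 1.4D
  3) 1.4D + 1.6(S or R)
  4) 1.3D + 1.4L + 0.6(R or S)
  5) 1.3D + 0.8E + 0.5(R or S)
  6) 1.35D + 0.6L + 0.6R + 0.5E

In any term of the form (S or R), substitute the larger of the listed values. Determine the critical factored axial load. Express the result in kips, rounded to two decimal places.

(S or R) → S = 107.39 kips; (R or S) → S = 107.39 kips.
1) 0.9(179.36) - 0.6(11.95) = 154.25
2) 1.4(179.36) = 251.10
3) 1.4(179.36) + 1.6(107.39) = 422.93
4) 1.3(179.36) + 1.4(110.20) + 0.6(107.39) = 451.88
5) 1.3(179.36) + 0.8(11.95) + 0.5(107.39) = 296.42
6) 1.35(179.36) + 0.6(110.20) + 0.6(18.32) + 0.5(11.95) = 325.22
Combination 4 governs: P_u = 451.88 kips.

451.88 kips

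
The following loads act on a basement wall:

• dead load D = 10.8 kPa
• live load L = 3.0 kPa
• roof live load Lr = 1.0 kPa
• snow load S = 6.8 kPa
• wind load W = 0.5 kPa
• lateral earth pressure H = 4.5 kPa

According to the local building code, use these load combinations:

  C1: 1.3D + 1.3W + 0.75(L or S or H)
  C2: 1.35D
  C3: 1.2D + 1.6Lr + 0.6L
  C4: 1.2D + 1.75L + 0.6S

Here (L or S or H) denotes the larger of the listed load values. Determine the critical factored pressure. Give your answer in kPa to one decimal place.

22.3 kPa

(L or S or H) → S = 6.8 kPa.
C1: 1.3(10.8) + 1.3(0.5) + 0.75(6.8) = 14.0 + 0.7 + 5.1 = 19.8
C2: 1.35(10.8) = 14.6
C3: 1.2(10.8) + 1.6(1.0) + 0.6(3.0) = 13.0 + 1.6 + 1.8 = 16.4
C4: 1.2(10.8) + 1.75(3.0) + 0.6(6.8) = 22.3
Combination 4 governs: p_u = 22.3 kPa.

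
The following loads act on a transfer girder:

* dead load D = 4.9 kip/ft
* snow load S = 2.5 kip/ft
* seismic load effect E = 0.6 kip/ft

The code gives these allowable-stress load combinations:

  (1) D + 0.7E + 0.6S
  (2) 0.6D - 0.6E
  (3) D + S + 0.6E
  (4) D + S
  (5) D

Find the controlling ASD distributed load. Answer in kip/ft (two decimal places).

7.76 kip/ft

(1) 1.0(4.9) + 0.7(0.6) + 0.6(2.5) = 4.90 + 0.42 + 1.50 = 6.82
(2) 0.6(4.9) - 0.6(0.6) = 2.94 - 0.36 = 2.58
(3) 1.0(4.9) + 1.0(2.5) + 0.6(0.6) = 4.90 + 2.50 + 0.36 = 7.76
(4) 1.0(4.9) + 1.0(2.5) = 4.90 + 2.50 = 7.40
(5) 1.0(4.9) = 4.90
Maximum is from combination 3.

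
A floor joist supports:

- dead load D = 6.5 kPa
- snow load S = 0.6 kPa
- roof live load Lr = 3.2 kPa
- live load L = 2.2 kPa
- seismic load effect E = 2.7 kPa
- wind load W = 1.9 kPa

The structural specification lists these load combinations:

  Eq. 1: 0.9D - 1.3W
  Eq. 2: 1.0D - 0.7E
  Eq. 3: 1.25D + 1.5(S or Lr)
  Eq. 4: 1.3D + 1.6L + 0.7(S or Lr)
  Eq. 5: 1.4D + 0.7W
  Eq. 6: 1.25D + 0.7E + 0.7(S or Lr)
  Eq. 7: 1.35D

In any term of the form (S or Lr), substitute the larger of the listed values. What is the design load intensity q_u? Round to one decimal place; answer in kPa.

(S or Lr) → Lr = 3.2 kPa.
Eq. 1: 0.9(6.5) - 1.3(1.9) = 5.9 - 2.5 = 3.4
Eq. 2: 1.0(6.5) - 0.7(2.7) = 6.5 - 1.9 = 4.6
Eq. 3: 1.25(6.5) + 1.5(3.2) = 8.1 + 4.8 = 12.9
Eq. 4: 1.3(6.5) + 1.6(2.2) + 0.7(3.2) = 8.5 + 3.5 + 2.2 = 14.2
Eq. 5: 1.4(6.5) + 0.7(1.9) = 9.1 + 1.3 = 10.4
Eq. 6: 1.25(6.5) + 0.7(2.7) + 0.7(3.2) = 12.3
Eq. 7: 1.35(6.5) = 8.8
The controlling combination is 4, giving 14.2 kPa.

14.2 kPa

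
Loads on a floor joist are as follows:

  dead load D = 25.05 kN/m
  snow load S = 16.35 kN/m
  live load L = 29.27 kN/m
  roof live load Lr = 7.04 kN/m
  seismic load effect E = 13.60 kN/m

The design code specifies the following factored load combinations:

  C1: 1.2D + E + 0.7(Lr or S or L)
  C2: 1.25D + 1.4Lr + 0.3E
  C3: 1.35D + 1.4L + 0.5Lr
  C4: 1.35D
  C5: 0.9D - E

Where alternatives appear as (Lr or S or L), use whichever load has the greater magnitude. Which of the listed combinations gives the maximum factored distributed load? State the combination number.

Combination 3

(Lr or S or L) → L = 29.27 kN/m.
C1: 1.2(25.05) + 1.0(13.60) + 0.7(29.27) = 30.06 + 13.60 + 20.49 = 64.15
C2: 1.25(25.05) + 1.4(7.04) + 0.3(13.60) = 31.31 + 9.86 + 4.08 = 45.25
C3: 1.35(25.05) + 1.4(29.27) + 0.5(7.04) = 33.82 + 40.98 + 3.52 = 78.32
C4: 1.35(25.05) = 33.82
C5: 0.9(25.05) - 1.0(13.60) = 22.55 - 13.60 = 8.95
The largest value is 78.32 kN/m from combination 3.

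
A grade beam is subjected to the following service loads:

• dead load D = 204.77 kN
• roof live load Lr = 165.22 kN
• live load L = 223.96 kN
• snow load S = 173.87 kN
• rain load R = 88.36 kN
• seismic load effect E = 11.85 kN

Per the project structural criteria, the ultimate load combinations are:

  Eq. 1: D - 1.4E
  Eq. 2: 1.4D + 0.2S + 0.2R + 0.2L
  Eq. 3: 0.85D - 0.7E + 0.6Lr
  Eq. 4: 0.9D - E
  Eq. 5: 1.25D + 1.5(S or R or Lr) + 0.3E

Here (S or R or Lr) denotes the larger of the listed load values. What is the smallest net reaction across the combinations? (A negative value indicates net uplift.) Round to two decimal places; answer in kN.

172.44 kN

(S or R or Lr) → S = 173.87 kN.
Eq. 1: 1.0(204.77) - 1.4(11.85) = 204.77 - 16.59 = 188.18
Eq. 2: 1.4(204.77) + 0.2(173.87) + 0.2(88.36) + 0.2(223.96) = 383.92
Eq. 3: 0.85(204.77) - 0.7(11.85) + 0.6(165.22) = 264.89
Eq. 4: 0.9(204.77) - 1.0(11.85) = 184.29 - 11.85 = 172.44
Eq. 5: 1.25(204.77) + 1.5(173.87) + 0.3(11.85) = 520.32
Combination 4 gives the minimum: 172.44 kN.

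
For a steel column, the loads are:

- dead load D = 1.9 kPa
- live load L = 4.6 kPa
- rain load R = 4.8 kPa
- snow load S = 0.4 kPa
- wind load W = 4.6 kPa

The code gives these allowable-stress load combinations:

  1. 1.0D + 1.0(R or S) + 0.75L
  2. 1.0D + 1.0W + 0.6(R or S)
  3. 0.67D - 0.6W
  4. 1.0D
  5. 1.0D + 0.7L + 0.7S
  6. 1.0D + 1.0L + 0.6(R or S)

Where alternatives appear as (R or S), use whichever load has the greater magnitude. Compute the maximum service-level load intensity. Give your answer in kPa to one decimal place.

10.2 kPa

(R or S) → R = 4.8 kPa.
1. 1.0(1.9) + 1.0(4.8) + 0.75(4.6) = 1.9 + 4.8 + 3.5 = 10.2
2. 1.0(1.9) + 1.0(4.6) + 0.6(4.8) = 1.9 + 4.6 + 2.9 = 9.4
3. 0.67(1.9) - 0.6(4.6) = 1.3 - 2.8 = -1.5
4. 1.0(1.9) = 1.9
5. 1.0(1.9) + 0.7(4.6) + 0.7(0.4) = 1.9 + 3.2 + 0.3 = 5.4
6. 1.0(1.9) + 1.0(4.6) + 0.6(4.8) = 1.9 + 4.6 + 2.9 = 9.4
Combination 1 governs: q = 10.2 kPa.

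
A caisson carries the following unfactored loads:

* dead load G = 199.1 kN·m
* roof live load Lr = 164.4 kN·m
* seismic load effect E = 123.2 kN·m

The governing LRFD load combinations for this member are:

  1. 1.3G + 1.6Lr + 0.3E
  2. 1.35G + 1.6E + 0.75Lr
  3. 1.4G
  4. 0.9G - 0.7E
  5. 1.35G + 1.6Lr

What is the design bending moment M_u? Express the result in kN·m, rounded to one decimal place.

1. 1.3(199.1) + 1.6(164.4) + 0.3(123.2) = 258.8 + 263.0 + 37.0 = 558.8
2. 1.35(199.1) + 1.6(123.2) + 0.75(164.4) = 268.8 + 197.1 + 123.3 = 589.2
3. 1.4(199.1) = 278.7
4. 0.9(199.1) - 0.7(123.2) = 179.2 - 86.2 = 93.0
5. 1.35(199.1) + 1.6(164.4) = 268.8 + 263.0 = 531.8
The controlling combination is 2, giving 589.2 kN·m.

589.2 kN·m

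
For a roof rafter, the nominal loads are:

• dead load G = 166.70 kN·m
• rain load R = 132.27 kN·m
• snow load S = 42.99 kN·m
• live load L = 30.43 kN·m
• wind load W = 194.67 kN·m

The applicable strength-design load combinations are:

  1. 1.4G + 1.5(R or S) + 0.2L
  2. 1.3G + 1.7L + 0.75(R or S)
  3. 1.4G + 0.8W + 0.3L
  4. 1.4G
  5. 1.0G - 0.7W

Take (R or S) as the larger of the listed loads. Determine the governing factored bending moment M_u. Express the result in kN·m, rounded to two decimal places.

437.87 kN·m

(R or S) → R = 132.27 kN·m.
1. 1.4(166.70) + 1.5(132.27) + 0.2(30.43) = 437.87
2. 1.3(166.70) + 1.7(30.43) + 0.75(132.27) = 216.71 + 51.73 + 99.20 = 367.64
3. 1.4(166.70) + 0.8(194.67) + 0.3(30.43) = 233.38 + 155.74 + 9.13 = 398.25
4. 1.4(166.70) = 233.38
5. 1.0(166.70) - 0.7(194.67) = 166.70 - 136.27 = 30.43
Combination 1 governs: M_u = 437.87 kN·m.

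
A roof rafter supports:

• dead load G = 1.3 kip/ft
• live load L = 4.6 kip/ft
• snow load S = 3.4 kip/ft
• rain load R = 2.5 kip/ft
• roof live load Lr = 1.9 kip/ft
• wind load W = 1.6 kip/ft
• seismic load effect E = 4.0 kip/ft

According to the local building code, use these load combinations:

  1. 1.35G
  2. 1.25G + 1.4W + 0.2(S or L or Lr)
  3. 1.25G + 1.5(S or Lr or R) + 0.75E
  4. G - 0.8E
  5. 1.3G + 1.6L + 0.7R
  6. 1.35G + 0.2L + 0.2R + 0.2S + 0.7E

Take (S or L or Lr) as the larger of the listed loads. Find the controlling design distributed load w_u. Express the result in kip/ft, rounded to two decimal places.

10.80 kip/ft

(S or L or Lr) → L = 4.6 kip/ft; (S or Lr or R) → S = 3.4 kip/ft.
1. 1.35(1.3) = 1.76
2. 1.25(1.3) + 1.4(1.6) + 0.2(4.6) = 1.63 + 2.24 + 0.92 = 4.79
3. 1.25(1.3) + 1.5(3.4) + 0.75(4.0) = 1.63 + 5.10 + 3.00 = 9.73
4. 1.0(1.3) - 0.8(4.0) = 1.30 - 3.20 = -1.90
5. 1.3(1.3) + 1.6(4.6) + 0.7(2.5) = 1.69 + 7.36 + 1.75 = 10.80
6. 1.35(1.3) + 0.2(4.6) + 0.2(2.5) + 0.2(3.4) + 0.7(4.0) = 1.76 + 0.92 + 0.50 + 0.68 + 2.80 = 6.66
Combination 5 governs: w_u = 10.80 kip/ft.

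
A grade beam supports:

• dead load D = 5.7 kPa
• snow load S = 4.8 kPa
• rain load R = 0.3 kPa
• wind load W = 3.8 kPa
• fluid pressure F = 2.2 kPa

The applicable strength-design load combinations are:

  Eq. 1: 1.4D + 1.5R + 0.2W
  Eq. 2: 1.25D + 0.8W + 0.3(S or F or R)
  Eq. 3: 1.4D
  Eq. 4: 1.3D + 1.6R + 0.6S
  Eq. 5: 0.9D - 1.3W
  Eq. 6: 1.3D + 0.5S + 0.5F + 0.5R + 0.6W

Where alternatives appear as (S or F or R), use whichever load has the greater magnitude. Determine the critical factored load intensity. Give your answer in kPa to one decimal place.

13.3 kPa

(S or F or R) → S = 4.8 kPa.
Eq. 1: 1.4(5.7) + 1.5(0.3) + 0.2(3.8) = 9.2
Eq. 2: 1.25(5.7) + 0.8(3.8) + 0.3(4.8) = 11.6
Eq. 3: 1.4(5.7) = 8.0
Eq. 4: 1.3(5.7) + 1.6(0.3) + 0.6(4.8) = 7.4 + 0.5 + 2.9 = 10.8
Eq. 5: 0.9(5.7) - 1.3(3.8) = 5.1 - 4.9 = 0.2
Eq. 6: 1.3(5.7) + 0.5(4.8) + 0.5(2.2) + 0.5(0.3) + 0.6(3.8) = 13.3
Maximum is from combination 6.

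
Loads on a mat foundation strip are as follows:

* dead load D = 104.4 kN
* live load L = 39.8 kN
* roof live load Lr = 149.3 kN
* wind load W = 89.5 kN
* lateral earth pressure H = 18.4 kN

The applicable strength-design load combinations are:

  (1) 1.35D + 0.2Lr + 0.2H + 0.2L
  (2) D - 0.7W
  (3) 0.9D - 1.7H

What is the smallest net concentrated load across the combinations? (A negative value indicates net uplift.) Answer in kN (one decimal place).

41.8 kN

(1) 1.35(104.4) + 0.2(149.3) + 0.2(18.4) + 0.2(39.8) = 182.4
(2) 1.0(104.4) - 0.7(89.5) = 41.8
(3) 0.9(104.4) - 1.7(18.4) = 94.0 - 31.3 = 62.7
Combination 2 gives the minimum: 41.8 kN.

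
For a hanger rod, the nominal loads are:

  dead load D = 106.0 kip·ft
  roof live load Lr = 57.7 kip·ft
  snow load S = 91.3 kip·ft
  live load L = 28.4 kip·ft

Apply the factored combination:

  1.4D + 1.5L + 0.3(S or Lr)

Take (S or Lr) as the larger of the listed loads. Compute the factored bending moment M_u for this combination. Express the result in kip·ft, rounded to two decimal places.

218.39 kip·ft

(S or Lr) → S = 91.3 kip·ft.
1.4(106.0) + 1.5(28.4) + 0.3(91.3) = 148.40 + 42.60 + 27.39 = 218.39
M_u = 218.39 kip·ft.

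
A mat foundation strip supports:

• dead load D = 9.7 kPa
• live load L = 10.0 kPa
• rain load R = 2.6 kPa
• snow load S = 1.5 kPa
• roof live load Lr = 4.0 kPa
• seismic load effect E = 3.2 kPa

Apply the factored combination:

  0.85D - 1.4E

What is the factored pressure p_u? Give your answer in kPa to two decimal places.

0.85(9.7) - 1.4(3.2) = 8.25 - 4.48 = 3.77
p_u = 3.77 kPa.

3.77 kPa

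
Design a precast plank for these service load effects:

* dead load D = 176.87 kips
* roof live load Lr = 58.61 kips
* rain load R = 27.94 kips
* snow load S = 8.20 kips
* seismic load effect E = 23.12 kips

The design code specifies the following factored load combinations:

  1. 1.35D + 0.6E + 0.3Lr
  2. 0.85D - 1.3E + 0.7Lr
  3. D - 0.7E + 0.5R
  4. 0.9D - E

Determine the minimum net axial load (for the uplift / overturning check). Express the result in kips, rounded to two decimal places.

1. 1.35(176.87) + 0.6(23.12) + 0.3(58.61) = 270.23
2. 0.85(176.87) - 1.3(23.12) + 0.7(58.61) = 150.34 - 30.06 + 41.03 = 161.31
3. 1.0(176.87) - 0.7(23.12) + 0.5(27.94) = 176.87 - 16.18 + 13.97 = 174.66
4. 0.9(176.87) - 1.0(23.12) = 159.18 - 23.12 = 136.06
Combination 4 gives the minimum: 136.06 kips.

136.06 kips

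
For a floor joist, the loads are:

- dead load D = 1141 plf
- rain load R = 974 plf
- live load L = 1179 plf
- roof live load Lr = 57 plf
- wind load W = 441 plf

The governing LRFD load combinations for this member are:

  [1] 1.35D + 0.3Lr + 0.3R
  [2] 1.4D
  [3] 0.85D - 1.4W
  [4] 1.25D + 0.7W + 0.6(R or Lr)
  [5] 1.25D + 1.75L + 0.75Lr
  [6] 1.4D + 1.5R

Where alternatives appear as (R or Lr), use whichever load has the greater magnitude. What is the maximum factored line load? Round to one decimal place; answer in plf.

(R or Lr) → R = 974 plf.
[1] 1.35(1141) + 0.3(57) + 0.3(974) = 1849.7
[2] 1.4(1141) = 1597.4
[3] 0.85(1141) - 1.4(441) = 352.5
[4] 1.25(1141) + 0.7(441) + 0.6(974) = 2319.4
[5] 1.25(1141) + 1.75(1179) + 0.75(57) = 3532.3
[6] 1.4(1141) + 1.5(974) = 3058.4
The controlling combination is 5, giving 3532.3 plf.

3532.3 plf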